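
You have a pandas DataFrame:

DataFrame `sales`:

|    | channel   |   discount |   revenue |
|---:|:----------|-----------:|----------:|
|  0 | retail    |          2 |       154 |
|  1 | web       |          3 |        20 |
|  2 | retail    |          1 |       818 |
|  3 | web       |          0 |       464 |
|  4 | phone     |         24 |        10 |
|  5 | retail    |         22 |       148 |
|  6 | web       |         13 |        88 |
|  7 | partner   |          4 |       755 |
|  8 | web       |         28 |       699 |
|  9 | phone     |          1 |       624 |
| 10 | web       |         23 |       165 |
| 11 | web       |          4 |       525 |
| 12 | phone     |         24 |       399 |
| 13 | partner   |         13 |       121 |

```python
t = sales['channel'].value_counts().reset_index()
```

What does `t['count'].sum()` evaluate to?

14

value_counts of channel:
channel
web        6
retail     3
phone      3
partner    2
Name: count, dtype: int64
reset_index():
   channel  count
0      web      6
1   retail      3
2    phone      3
3  partner      2
Hence 14.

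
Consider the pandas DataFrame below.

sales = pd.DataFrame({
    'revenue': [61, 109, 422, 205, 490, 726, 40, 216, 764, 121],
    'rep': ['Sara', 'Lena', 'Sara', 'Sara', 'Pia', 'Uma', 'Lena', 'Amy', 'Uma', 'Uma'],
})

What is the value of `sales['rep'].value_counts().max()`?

value_counts of rep:
rep
Sara    3
Uma     3
Lena    2
Pia     1
Amy     1
Name: count, dtype: int64
Hence 3.

3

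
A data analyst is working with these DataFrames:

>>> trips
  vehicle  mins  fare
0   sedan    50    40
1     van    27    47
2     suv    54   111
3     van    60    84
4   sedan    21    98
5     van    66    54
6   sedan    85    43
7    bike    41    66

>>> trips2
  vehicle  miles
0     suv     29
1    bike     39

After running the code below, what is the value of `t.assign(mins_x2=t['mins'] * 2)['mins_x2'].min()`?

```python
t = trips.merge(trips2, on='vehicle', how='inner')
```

82

merge on 'vehicle' (how='inner') → 2 rows:
  vehicle  mins  fare  miles
0     suv    54   111     29
1    bike    41    66     39
add column mins_x2 = t['mins'] * 2:
  vehicle  mins  fare  miles  mins_x2
0     suv    54   111     29      108
1    bike    41    66     39       82
Hence 82.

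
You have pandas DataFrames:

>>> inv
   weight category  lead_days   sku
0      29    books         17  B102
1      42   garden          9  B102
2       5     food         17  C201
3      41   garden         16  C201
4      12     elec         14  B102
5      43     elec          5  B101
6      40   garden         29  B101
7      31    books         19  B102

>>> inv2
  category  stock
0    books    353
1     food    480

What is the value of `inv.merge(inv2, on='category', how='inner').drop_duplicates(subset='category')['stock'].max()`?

480

merge on 'category' (how='inner') → 3 rows:
   weight category  lead_days   sku  stock
0      29    books         17  B102    353
1       5     food         17  C201    480
2      31    books         19  B102    353
drop duplicate category (keep=first):
   weight category  lead_days   sku  stock
0      29    books         17  B102    353
1       5     food         17  C201    480
Taking the max of column 'stock' gives 480.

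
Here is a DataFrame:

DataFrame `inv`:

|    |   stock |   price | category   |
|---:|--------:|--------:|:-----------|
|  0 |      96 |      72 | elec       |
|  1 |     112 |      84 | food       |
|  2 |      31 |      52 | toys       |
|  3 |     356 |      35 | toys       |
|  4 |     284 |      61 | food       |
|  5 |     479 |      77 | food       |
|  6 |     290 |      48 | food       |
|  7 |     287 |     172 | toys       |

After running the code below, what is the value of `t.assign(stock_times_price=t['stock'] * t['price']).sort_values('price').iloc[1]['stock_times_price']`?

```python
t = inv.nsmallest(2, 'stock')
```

take 2 rows with smallest stock:
   stock  price category
2     31     52     toys
0     96     72     elec
add column stock_times_price = t['stock'] * t['price']:
   stock  price category  stock_times_price
2     31     52     toys               1612
0     96     72     elec               6912
sort by price:
   stock  price category  stock_times_price
2     31     52     toys               1612
0     96     72     elec               6912

6912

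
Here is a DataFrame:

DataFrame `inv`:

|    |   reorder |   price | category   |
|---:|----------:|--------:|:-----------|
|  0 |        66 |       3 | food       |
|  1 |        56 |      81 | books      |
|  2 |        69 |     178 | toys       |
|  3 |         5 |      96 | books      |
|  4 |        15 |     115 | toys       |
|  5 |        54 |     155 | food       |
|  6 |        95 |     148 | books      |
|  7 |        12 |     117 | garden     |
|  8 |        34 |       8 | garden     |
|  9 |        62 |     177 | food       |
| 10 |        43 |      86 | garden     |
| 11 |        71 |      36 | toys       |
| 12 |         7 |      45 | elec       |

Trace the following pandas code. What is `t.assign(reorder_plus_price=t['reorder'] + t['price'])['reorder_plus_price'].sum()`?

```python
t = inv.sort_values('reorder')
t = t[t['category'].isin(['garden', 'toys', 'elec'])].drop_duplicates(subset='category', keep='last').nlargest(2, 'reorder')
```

236

sort by reorder:
    reorder  price category
3         5     96    books
12        7     45     elec
7        12    117   garden
4        15    115     toys
8        34      8   garden
10       43     86   garden
5        54    155     food
1        56     81    books
9        62    177     food
0        66      3     food
2        69    178     toys
11       71     36     toys
6        95    148    books
filter rows where category in ['garden', 'toys', 'elec']:
    reorder  price category
12        7     45     elec
7        12    117   garden
4        15    115     toys
8        34      8   garden
10       43     86   garden
2        69    178     toys
11       71     36     toys
drop duplicate category (keep=last):
    reorder  price category
12        7     45     elec
10       43     86   garden
11       71     36     toys
take 2 rows with largest reorder:
    reorder  price category
11       71     36     toys
10       43     86   garden
add column reorder_plus_price = t['reorder'] + t['price']:
    reorder  price category  reorder_plus_price
11       71     36     toys                 107
10       43     86   garden                 129
Then the sum of column 'reorder_plus_price': 236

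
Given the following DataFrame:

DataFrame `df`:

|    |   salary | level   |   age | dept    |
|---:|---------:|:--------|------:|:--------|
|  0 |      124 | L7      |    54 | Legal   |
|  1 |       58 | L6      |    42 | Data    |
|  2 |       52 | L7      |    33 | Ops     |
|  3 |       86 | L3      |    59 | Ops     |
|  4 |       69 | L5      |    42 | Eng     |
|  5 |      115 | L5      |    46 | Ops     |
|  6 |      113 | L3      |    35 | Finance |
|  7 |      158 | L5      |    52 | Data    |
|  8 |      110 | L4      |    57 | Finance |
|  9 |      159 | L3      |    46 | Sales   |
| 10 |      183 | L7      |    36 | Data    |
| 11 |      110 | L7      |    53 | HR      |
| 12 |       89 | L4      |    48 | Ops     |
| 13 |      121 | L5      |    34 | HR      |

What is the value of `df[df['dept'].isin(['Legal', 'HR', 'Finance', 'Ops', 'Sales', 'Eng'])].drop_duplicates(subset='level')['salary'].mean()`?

filter rows where dept in ['Legal', 'HR', 'Finance', 'Ops', 'Sales', 'Eng']:
    salary level  age     dept
0      124    L7   54    Legal
2       52    L7   33      Ops
3       86    L3   59      Ops
4       69    L5   42      Eng
5      115    L5   46      Ops
6      113    L3   35  Finance
8      110    L4   57  Finance
9      159    L3   46    Sales
11     110    L7   53       HR
12      89    L4   48      Ops
13     121    L5   34       HR
drop duplicate level (keep=first):
   salary level  age     dept
0     124    L7   54    Legal
3      86    L3   59      Ops
4      69    L5   42      Eng
8     110    L4   57  Finance
Then the mean of column 'salary': 97.25

97.25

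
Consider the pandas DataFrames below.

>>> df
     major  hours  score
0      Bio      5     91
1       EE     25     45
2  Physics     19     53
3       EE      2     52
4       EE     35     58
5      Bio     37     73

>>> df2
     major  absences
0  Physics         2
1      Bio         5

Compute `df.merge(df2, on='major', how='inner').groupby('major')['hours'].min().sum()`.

merge on 'major' (how='inner') → 3 rows:
     major  hours  score  absences
0      Bio      5     91         5
1  Physics     19     53         2
2      Bio     37     73         5
group by major, min of hours:
major
Bio         5
Physics    19
Name: hours, dtype: int64

24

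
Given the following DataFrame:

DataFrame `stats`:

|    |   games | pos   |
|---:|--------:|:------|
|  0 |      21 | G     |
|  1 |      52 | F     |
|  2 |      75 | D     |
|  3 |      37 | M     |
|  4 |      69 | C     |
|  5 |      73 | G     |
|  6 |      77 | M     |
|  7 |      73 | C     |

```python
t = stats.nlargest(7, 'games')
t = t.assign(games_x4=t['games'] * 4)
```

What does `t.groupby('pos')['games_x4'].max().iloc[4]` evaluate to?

308

take 7 rows with largest games:
   games pos
6     77   M
2     75   D
5     73   G
7     73   C
4     69   C
1     52   F
3     37   M
add column games_x4 = t['games'] * 4:
   games pos  games_x4
6     77   M       308
2     75   D       300
5     73   G       292
7     73   C       292
4     69   C       276
1     52   F       208
3     37   M       148
group by pos, max of games_x4:
pos
C    292
D    300
F    208
G    292
M    308
Name: games_x4, dtype: int64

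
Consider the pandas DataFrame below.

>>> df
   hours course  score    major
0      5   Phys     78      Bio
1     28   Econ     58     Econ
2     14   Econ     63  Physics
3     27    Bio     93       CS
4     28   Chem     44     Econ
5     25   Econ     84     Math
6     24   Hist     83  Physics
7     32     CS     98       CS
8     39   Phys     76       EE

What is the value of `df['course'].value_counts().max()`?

3

value_counts of course:
course
Econ    3
Phys    2
Bio     1
Chem    1
Hist    1
CS      1
Name: count, dtype: int64
max of the resulting series → 3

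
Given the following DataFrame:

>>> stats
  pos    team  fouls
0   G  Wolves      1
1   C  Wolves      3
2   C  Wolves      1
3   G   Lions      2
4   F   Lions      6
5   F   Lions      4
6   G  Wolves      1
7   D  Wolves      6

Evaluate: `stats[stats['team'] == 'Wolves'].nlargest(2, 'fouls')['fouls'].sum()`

9

filter rows where team == 'Wolves':
  pos    team  fouls
0   G  Wolves      1
1   C  Wolves      3
2   C  Wolves      1
6   G  Wolves      1
7   D  Wolves      6
take 2 rows with largest fouls:
  pos    team  fouls
7   D  Wolves      6
1   C  Wolves      3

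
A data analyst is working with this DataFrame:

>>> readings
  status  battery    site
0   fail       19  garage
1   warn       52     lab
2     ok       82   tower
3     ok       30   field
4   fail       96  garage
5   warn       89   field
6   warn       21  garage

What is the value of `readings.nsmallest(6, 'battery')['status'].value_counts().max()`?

3

take 6 rows with smallest battery:
  status  battery    site
0   fail       19  garage
6   warn       21  garage
3     ok       30   field
1   warn       52     lab
2     ok       82   tower
5   warn       89   field
value_counts of status:
status
warn    3
ok      2
fail    1
Name: count, dtype: int64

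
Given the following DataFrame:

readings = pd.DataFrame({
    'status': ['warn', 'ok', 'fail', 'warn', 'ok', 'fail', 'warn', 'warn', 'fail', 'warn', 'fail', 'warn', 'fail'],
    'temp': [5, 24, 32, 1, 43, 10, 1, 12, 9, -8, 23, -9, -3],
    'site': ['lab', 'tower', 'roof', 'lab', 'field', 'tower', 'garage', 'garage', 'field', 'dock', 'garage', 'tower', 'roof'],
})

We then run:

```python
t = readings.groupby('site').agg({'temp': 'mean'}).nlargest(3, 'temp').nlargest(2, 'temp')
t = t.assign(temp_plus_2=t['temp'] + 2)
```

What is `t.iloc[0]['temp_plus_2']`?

28.0

group by site, mean of temp:
             temp
site             
dock    -8.000000
field   26.000000
garage  12.000000
lab      3.000000
roof    14.500000
tower    8.333333
take 3 rows with largest temp:
        temp
site        
field   26.0
roof    14.5
garage  12.0
take 2 rows with largest temp:
       temp
site       
field  26.0
roof   14.5
add column temp_plus_2 = t['temp'] + 2:
       temp  temp_plus_2
site                    
field  26.0         28.0
roof   14.5         16.5
value at position 0, column 'temp_plus_2' → 28.0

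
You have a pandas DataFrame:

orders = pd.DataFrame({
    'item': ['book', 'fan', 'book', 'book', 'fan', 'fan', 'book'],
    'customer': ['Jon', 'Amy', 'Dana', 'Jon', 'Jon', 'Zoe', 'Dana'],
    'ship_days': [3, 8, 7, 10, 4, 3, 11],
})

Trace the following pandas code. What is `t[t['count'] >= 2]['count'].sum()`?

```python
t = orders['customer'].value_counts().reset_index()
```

5

value_counts of customer:
customer
Jon     3
Dana    2
Amy     1
Zoe     1
Name: count, dtype: int64
reset_index():
  customer  count
0      Jon      3
1     Dana      2
2      Amy      1
3      Zoe      1
filter rows where count >= 2:
  customer  count
0      Jon      3
1     Dana      2
The sum of column 'count' is 5.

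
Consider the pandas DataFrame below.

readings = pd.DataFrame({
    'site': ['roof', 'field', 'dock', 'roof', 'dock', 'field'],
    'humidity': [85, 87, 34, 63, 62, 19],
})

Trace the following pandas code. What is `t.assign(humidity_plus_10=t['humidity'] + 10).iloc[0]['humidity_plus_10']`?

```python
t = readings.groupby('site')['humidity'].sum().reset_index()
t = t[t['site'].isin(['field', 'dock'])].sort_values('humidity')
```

106

group by site, sum of humidity:
site
dock      96
field    106
roof     148
Name: humidity, dtype: int64
reset_index():
    site  humidity
0   dock        96
1  field       106
2   roof       148
filter rows where site in ['field', 'dock']:
    site  humidity
0   dock        96
1  field       106
sort by humidity:
    site  humidity
0   dock        96
1  field       106
add column humidity_plus_10 = t['humidity'] + 10:
    site  humidity  humidity_plus_10
0   dock        96               106
1  field       106               116
So iloc[0]['humidity_plus_10'] = 106.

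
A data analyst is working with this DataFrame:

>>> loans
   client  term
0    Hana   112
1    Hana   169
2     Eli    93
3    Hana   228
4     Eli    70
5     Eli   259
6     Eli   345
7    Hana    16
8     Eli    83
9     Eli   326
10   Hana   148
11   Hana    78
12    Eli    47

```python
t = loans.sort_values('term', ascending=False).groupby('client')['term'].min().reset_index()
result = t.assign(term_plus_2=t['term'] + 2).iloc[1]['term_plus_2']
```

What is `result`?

sort by term descending:
   client  term
6     Eli   345
9     Eli   326
5     Eli   259
3    Hana   228
1    Hana   169
10   Hana   148
0    Hana   112
2     Eli    93
8     Eli    83
11   Hana    78
4     Eli    70
12    Eli    47
7    Hana    16
group by client, min of term:
client
Eli     47
Hana    16
Name: term, dtype: int64
reset_index():
  client  term
0    Eli    47
1   Hana    16
add column term_plus_2 = t['term'] + 2:
  client  term  term_plus_2
0    Eli    47           49
1   Hana    16           18
Then the value at position 1, column 'term_plus_2': 18

18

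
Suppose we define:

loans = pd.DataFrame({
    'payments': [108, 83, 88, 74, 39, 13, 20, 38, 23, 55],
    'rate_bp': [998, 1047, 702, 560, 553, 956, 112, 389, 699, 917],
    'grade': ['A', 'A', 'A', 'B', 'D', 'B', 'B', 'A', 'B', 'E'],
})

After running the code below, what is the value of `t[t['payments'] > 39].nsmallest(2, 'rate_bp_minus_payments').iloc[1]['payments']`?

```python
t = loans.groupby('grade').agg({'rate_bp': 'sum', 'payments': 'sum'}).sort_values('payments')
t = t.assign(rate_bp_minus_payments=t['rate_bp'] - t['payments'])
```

group by grade: sum(rate_bp), sum(payments):
       rate_bp  payments
grade                   
A         3136       317
B         2327       130
D          553        39
E          917        55
sort by payments:
       rate_bp  payments
grade                   
D          553        39
E          917        55
B         2327       130
A         3136       317
add column rate_bp_minus_payments = t['rate_bp'] - t['payments']:
       rate_bp  payments  rate_bp_minus_payments
grade                                           
D          553        39                     514
E          917        55                     862
B         2327       130                    2197
A         3136       317                    2819
filter rows where payments > 39:
       rate_bp  payments  rate_bp_minus_payments
grade                                           
E          917        55                     862
B         2327       130                    2197
A         3136       317                    2819
take 2 rows with smallest rate_bp_minus_payments:
       rate_bp  payments  rate_bp_minus_payments
grade                                           
E          917        55                     862
B         2327       130                    2197
Hence 130.

130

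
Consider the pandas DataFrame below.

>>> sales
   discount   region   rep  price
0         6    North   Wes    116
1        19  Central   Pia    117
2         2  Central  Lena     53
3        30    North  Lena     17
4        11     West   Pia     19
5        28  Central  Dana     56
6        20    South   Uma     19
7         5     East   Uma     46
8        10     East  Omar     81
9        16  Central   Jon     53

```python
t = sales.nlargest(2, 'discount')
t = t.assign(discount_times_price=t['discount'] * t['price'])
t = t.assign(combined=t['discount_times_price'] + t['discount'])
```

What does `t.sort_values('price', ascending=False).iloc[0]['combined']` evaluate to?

1596

take 2 rows with largest discount:
   discount   region   rep  price
3        30    North  Lena     17
5        28  Central  Dana     56
add column discount_times_price = t['discount'] * t['price']:
   discount   region   rep  price  discount_times_price
3        30    North  Lena     17                   510
5        28  Central  Dana     56                  1568
add column combined = t['discount_times_price'] + t['discount']:
   discount   region   rep  price  discount_times_price  combined
3        30    North  Lena     17                   510       540
5        28  Central  Dana     56                  1568      1596
sort by price descending:
   discount   region   rep  price  discount_times_price  combined
5        28  Central  Dana     56                  1568      1596
3        30    North  Lena     17                   510       540
Then the value at position 0, column 'combined': 1596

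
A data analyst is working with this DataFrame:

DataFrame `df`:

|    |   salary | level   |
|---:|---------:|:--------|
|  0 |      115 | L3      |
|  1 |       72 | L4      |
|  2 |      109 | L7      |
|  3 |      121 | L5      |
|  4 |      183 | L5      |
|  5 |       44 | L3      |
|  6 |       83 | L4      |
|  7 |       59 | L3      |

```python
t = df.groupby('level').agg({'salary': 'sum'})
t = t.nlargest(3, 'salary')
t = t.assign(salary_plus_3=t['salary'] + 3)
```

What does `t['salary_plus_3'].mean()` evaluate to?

228.666666667

group by level, sum of salary:
       salary
level        
L3        218
L4        155
L5        304
L7        109
take 3 rows with largest salary:
       salary
level        
L5        304
L3        218
L4        155
add column salary_plus_3 = t['salary'] + 3:
       salary  salary_plus_3
level                       
L5        304            307
L3        218            221
L4        155            158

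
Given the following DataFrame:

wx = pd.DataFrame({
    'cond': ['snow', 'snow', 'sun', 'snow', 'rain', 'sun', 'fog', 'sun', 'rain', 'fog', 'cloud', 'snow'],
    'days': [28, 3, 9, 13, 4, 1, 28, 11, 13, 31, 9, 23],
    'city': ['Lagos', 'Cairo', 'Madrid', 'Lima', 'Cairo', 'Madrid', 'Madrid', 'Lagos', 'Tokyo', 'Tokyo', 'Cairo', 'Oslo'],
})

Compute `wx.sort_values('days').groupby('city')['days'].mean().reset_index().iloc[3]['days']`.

12.6666666667

sort by days:
     cond  days    city
5     sun     1  Madrid
1    snow     3   Cairo
4    rain     4   Cairo
2     sun     9  Madrid
10  cloud     9   Cairo
7     sun    11   Lagos
3    snow    13    Lima
8    rain    13   Tokyo
11   snow    23    Oslo
0    snow    28   Lagos
6     fog    28  Madrid
9     fog    31   Tokyo
group by city, mean of days:
city
Cairo      5.333333
Lagos     19.500000
Lima      13.000000
Madrid    12.666667
Oslo      23.000000
Tokyo     22.000000
Name: days, dtype: float64
reset_index():
     city       days
0   Cairo   5.333333
1   Lagos  19.500000
2    Lima  13.000000
3  Madrid  12.666667
4    Oslo  23.000000
5   Tokyo  22.000000
The value at position 3, column 'days' is 12.6666666667.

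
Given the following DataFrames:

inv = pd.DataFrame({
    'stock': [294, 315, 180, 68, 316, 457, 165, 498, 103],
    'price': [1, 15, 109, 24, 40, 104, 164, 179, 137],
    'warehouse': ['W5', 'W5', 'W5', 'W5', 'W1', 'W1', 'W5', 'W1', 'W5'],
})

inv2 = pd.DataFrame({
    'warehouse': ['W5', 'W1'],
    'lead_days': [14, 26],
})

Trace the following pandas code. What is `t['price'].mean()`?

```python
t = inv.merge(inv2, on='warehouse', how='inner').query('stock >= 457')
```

merge on 'warehouse' (how='inner') → 9 rows:
   stock  price warehouse  lead_days
0    294      1        W5         14
1    315     15        W5         14
2    180    109        W5         14
3     68     24        W5         14
4    316     40        W1         26
5    457    104        W1         26
6    165    164        W5         14
7    498    179        W1         26
8    103    137        W5         14
filter rows where stock >= 457:
   stock  price warehouse  lead_days
5    457    104        W1         26
7    498    179        W1         26

141.5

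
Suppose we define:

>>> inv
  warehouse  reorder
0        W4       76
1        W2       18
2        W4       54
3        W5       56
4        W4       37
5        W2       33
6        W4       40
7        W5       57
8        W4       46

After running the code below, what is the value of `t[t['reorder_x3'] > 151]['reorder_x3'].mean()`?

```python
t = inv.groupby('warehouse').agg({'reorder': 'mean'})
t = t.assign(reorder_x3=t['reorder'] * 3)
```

160.65

group by warehouse, mean of reorder:
           reorder
warehouse         
W2            25.5
W4            50.6
W5            56.5
add column reorder_x3 = t['reorder'] * 3:
           reorder  reorder_x3
warehouse                     
W2            25.5        76.5
W4            50.6       151.8
W5            56.5       169.5
filter rows where reorder_x3 > 151:
           reorder  reorder_x3
warehouse                     
W4            50.6       151.8
W5            56.5       169.5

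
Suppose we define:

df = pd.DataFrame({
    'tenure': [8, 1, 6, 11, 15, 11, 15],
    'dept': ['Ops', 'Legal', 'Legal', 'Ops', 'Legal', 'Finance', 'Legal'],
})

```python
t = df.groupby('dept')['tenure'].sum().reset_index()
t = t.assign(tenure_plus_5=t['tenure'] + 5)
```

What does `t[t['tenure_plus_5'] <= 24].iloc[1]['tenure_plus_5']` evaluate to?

24

group by dept, sum of tenure:
dept
Finance    11
Legal      37
Ops        19
Name: tenure, dtype: int64
reset_index():
      dept  tenure
0  Finance      11
1    Legal      37
2      Ops      19
add column tenure_plus_5 = t['tenure'] + 5:
      dept  tenure  tenure_plus_5
0  Finance      11             16
1    Legal      37             42
2      Ops      19             24
filter rows where tenure_plus_5 <= 24:
      dept  tenure  tenure_plus_5
0  Finance      11             16
2      Ops      19             24
The value at position 1, column 'tenure_plus_5' is 24.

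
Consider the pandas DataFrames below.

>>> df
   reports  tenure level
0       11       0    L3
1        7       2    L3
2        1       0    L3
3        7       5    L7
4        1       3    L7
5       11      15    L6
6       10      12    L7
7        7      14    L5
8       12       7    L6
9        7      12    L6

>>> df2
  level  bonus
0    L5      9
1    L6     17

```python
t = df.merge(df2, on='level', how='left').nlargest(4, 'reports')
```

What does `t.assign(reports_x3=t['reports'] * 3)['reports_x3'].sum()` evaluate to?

merge on 'level' (how='left') → 10 rows:
   reports  tenure level  bonus
0       11       0    L3    NaN
1        7       2    L3    NaN
2        1       0    L3    NaN
3        7       5    L7    NaN
4        1       3    L7    NaN
5       11      15    L6   17.0
6       10      12    L7    NaN
7        7      14    L5    9.0
8       12       7    L6   17.0
9        7      12    L6   17.0
take 4 rows with largest reports:
   reports  tenure level  bonus
8       12       7    L6   17.0
0       11       0    L3    NaN
5       11      15    L6   17.0
6       10      12    L7    NaN
add column reports_x3 = t['reports'] * 3:
   reports  tenure level  bonus  reports_x3
8       12       7    L6   17.0          36
0       11       0    L3    NaN          33
5       11      15    L6   17.0          33
6       10      12    L7    NaN          30
The sum of column 'reports_x3' is 132.

132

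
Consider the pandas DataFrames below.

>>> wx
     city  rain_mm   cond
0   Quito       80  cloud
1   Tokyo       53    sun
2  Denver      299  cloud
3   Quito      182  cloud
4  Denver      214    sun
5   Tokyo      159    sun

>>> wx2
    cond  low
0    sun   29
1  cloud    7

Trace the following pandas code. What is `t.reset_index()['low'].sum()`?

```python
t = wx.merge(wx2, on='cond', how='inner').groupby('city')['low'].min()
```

merge on 'cond' (how='inner') → 6 rows:
     city  rain_mm   cond  low
0   Quito       80  cloud    7
1   Tokyo       53    sun   29
2  Denver      299  cloud    7
3   Quito      182  cloud    7
4  Denver      214    sun   29
5   Tokyo      159    sun   29
group by city, min of low:
city
Denver     7
Quito      7
Tokyo     29
Name: low, dtype: int64
reset_index():
     city  low
0  Denver    7
1   Quito    7
2   Tokyo   29
Reading off the sum of column 'low', we get 43.

43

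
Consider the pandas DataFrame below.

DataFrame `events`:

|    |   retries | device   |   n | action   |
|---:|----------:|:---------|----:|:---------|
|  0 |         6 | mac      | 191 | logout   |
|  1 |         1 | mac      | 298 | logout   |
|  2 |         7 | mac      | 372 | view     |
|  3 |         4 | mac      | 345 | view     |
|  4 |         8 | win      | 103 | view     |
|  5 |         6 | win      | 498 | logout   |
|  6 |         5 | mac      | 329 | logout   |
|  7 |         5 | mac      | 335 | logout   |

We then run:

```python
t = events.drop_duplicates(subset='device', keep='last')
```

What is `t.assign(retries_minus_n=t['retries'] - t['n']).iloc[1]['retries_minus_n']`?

-330

drop duplicate device (keep=last):
   retries device    n  action
5        6    win  498  logout
7        5    mac  335  logout
add column retries_minus_n = t['retries'] - t['n']:
   retries device    n  action  retries_minus_n
5        6    win  498  logout             -492
7        5    mac  335  logout             -330
Finally, value at position 1, column 'retries_minus_n' = -330.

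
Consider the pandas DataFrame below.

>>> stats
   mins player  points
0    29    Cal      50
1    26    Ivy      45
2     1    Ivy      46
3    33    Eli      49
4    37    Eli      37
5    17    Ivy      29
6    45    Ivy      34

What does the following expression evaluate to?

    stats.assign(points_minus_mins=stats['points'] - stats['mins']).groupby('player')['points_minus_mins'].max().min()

16

add column points_minus_mins = stats['points'] - stats['mins']:
   mins player  points  points_minus_mins
0    29    Cal      50                 21
1    26    Ivy      45                 19
2     1    Ivy      46                 45
3    33    Eli      49                 16
4    37    Eli      37                  0
5    17    Ivy      29                 12
6    45    Ivy      34                -11
group by player, max of points_minus_mins:
player
Cal    21
Eli    16
Ivy    45
Name: points_minus_mins, dtype: int64
Finally, min of the resulting series = 16.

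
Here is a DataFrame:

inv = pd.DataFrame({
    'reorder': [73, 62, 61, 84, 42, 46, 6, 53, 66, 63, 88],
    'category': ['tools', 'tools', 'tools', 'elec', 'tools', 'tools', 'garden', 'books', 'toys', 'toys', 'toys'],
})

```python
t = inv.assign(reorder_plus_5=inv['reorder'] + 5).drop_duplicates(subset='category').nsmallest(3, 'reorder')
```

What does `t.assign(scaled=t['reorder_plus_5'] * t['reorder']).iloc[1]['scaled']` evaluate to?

3074

add column reorder_plus_5 = inv['reorder'] + 5:
    reorder category  reorder_plus_5
0        73    tools              78
1        62    tools              67
2        61    tools              66
3        84     elec              89
4        42    tools              47
5        46    tools              51
6         6   garden              11
7        53    books              58
8        66     toys              71
9        63     toys              68
10       88     toys              93
drop duplicate category (keep=first):
   reorder category  reorder_plus_5
0       73    tools              78
3       84     elec              89
6        6   garden              11
7       53    books              58
8       66     toys              71
take 3 rows with smallest reorder:
   reorder category  reorder_plus_5
6        6   garden              11
7       53    books              58
8       66     toys              71
add column scaled = t['reorder_plus_5'] * t['reorder']:
   reorder category  reorder_plus_5  scaled
6        6   garden              11      66
7       53    books              58    3074
8       66     toys              71    4686
Finally, value at position 1, column 'scaled' = 3074.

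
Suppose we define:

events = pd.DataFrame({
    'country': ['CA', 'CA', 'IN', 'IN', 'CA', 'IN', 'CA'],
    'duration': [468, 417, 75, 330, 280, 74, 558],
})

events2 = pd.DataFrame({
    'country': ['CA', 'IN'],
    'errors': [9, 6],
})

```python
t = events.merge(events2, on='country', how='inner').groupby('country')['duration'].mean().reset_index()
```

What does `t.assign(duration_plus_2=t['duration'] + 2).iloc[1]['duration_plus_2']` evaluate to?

161.666666667

merge on 'country' (how='inner') → 7 rows:
  country  duration  errors
0      CA       468       9
1      CA       417       9
2      IN        75       6
3      IN       330       6
4      CA       280       9
5      IN        74       6
6      CA       558       9
group by country, mean of duration:
country
CA    430.750000
IN    159.666667
Name: duration, dtype: float64
reset_index():
  country    duration
0      CA  430.750000
1      IN  159.666667
add column duration_plus_2 = t['duration'] + 2:
  country    duration  duration_plus_2
0      CA  430.750000       432.750000
1      IN  159.666667       161.666667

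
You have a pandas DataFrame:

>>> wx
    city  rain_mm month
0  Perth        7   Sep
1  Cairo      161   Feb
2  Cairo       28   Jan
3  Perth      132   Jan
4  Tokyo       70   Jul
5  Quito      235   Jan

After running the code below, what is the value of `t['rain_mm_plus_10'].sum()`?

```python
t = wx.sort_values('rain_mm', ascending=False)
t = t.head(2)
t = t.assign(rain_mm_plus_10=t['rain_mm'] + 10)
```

sort by rain_mm descending:
    city  rain_mm month
5  Quito      235   Jan
1  Cairo      161   Feb
3  Perth      132   Jan
4  Tokyo       70   Jul
2  Cairo       28   Jan
0  Perth        7   Sep
take first 2 rows:
    city  rain_mm month
5  Quito      235   Jan
1  Cairo      161   Feb
add column rain_mm_plus_10 = t['rain_mm'] + 10:
    city  rain_mm month  rain_mm_plus_10
5  Quito      235   Jan              245
1  Cairo      161   Feb              171
Taking the sum of column 'rain_mm_plus_10' gives 416.

416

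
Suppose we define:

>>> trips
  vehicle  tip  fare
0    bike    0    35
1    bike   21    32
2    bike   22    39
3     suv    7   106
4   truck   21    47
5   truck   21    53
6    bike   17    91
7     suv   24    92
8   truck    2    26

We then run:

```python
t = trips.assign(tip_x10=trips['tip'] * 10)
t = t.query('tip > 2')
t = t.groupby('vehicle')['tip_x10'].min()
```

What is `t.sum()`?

add column tip_x10 = trips['tip'] * 10:
  vehicle  tip  fare  tip_x10
0    bike    0    35        0
1    bike   21    32      210
2    bike   22    39      220
3     suv    7   106       70
4   truck   21    47      210
5   truck   21    53      210
6    bike   17    91      170
7     suv   24    92      240
8   truck    2    26       20
filter rows where tip > 2:
  vehicle  tip  fare  tip_x10
1    bike   21    32      210
2    bike   22    39      220
3     suv    7   106       70
4   truck   21    47      210
5   truck   21    53      210
6    bike   17    91      170
7     suv   24    92      240
group by vehicle, min of tip_x10:
vehicle
bike     170
suv       70
truck    210
Name: tip_x10, dtype: int64
The sum of the resulting series is 450.

450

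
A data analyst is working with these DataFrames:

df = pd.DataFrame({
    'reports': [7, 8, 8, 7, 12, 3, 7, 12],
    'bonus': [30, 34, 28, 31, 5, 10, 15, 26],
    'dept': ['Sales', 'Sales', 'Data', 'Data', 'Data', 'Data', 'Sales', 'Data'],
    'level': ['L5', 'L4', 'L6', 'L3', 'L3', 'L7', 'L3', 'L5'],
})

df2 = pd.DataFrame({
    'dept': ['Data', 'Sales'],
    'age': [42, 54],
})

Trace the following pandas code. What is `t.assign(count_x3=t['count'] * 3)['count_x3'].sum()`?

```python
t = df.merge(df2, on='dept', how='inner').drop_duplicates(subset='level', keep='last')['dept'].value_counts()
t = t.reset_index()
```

merge on 'dept' (how='inner') → 8 rows:
   reports  bonus   dept level  age
0        7     30  Sales    L5   54
1        8     34  Sales    L4   54
2        8     28   Data    L6   42
3        7     31   Data    L3   42
4       12      5   Data    L3   42
5        3     10   Data    L7   42
6        7     15  Sales    L3   54
7       12     26   Data    L5   42
drop duplicate level (keep=last):
   reports  bonus   dept level  age
1        8     34  Sales    L4   54
2        8     28   Data    L6   42
5        3     10   Data    L7   42
6        7     15  Sales    L3   54
7       12     26   Data    L5   42
value_counts of dept:
dept
Data     3
Sales    2
Name: count, dtype: int64
reset_index():
    dept  count
0   Data      3
1  Sales      2
add column count_x3 = t['count'] * 3:
    dept  count  count_x3
0   Data      3         9
1  Sales      2         6
sum of column 'count_x3' → 15

15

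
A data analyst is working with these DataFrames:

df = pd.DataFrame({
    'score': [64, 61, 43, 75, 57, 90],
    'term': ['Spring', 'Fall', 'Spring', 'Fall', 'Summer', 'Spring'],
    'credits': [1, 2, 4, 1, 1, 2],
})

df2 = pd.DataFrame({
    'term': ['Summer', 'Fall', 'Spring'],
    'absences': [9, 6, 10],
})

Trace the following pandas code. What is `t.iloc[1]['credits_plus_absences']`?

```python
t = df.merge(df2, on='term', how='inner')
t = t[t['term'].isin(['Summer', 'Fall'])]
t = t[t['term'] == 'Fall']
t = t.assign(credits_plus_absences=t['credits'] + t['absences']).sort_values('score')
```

merge on 'term' (how='inner') → 6 rows:
   score    term  credits  absences
0     64  Spring        1        10
1     61    Fall        2         6
2     43  Spring        4        10
3     75    Fall        1         6
4     57  Summer        1         9
5     90  Spring        2        10
filter rows where term in ['Summer', 'Fall']:
   score    term  credits  absences
1     61    Fall        2         6
3     75    Fall        1         6
4     57  Summer        1         9
filter rows where term == 'Fall':
   score  term  credits  absences
1     61  Fall        2         6
3     75  Fall        1         6
add column credits_plus_absences = t['credits'] + t['absences']:
   score  term  credits  absences  credits_plus_absences
1     61  Fall        2         6                      8
3     75  Fall        1         6                      7
sort by score:
   score  term  credits  absences  credits_plus_absences
1     61  Fall        2         6                      8
3     75  Fall        1         6                      7
Reading off the value at position 1, column 'credits_plus_absences', we get 7.

7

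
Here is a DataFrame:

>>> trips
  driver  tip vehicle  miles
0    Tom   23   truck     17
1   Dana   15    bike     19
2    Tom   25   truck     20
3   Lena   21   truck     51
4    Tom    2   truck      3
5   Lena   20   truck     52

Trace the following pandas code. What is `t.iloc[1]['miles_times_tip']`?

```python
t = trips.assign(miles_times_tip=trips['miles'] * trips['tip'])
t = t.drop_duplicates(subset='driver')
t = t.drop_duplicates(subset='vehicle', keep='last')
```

add column miles_times_tip = trips['miles'] * trips['tip']:
  driver  tip vehicle  miles  miles_times_tip
0    Tom   23   truck     17              391
1   Dana   15    bike     19              285
2    Tom   25   truck     20              500
3   Lena   21   truck     51             1071
4    Tom    2   truck      3                6
5   Lena   20   truck     52             1040
drop duplicate driver (keep=first):
  driver  tip vehicle  miles  miles_times_tip
0    Tom   23   truck     17              391
1   Dana   15    bike     19              285
3   Lena   21   truck     51             1071
drop duplicate vehicle (keep=last):
  driver  tip vehicle  miles  miles_times_tip
1   Dana   15    bike     19              285
3   Lena   21   truck     51             1071
Hence 1071.

1071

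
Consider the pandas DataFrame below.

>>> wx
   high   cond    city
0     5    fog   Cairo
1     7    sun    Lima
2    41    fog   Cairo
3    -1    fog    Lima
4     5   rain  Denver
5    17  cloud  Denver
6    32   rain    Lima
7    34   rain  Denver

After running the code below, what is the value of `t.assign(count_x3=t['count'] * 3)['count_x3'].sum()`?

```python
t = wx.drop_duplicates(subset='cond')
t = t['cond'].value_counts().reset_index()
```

12

drop duplicate cond (keep=first):
   high   cond    city
0     5    fog   Cairo
1     7    sun    Lima
4     5   rain  Denver
5    17  cloud  Denver
value_counts of cond:
cond
fog      1
sun      1
rain     1
cloud    1
Name: count, dtype: int64
reset_index():
    cond  count
0    fog      1
1    sun      1
2   rain      1
3  cloud      1
add column count_x3 = t['count'] * 3:
    cond  count  count_x3
0    fog      1         3
1    sun      1         3
2   rain      1         3
3  cloud      1         3
The sum of column 'count_x3' is 12.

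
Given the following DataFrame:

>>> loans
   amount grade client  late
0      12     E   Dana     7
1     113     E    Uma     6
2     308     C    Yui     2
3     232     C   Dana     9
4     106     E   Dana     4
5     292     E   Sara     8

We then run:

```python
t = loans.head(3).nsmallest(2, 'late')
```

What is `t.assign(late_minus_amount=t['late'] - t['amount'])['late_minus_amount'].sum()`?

take first 3 rows:
   amount grade client  late
0      12     E   Dana     7
1     113     E    Uma     6
2     308     C    Yui     2
take 2 rows with smallest late:
   amount grade client  late
2     308     C    Yui     2
1     113     E    Uma     6
add column late_minus_amount = t['late'] - t['amount']:
   amount grade client  late  late_minus_amount
2     308     C    Yui     2               -306
1     113     E    Uma     6               -107
sum of column 'late_minus_amount' → -413

-413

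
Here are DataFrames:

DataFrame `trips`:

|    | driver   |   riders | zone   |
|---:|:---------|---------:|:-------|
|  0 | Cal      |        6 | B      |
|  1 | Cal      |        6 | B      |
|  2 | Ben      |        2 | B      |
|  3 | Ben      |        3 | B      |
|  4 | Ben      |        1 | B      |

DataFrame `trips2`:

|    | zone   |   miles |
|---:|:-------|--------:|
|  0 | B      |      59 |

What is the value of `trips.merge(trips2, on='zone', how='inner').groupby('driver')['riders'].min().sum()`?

merge on 'zone' (how='inner') → 5 rows:
  driver  riders zone  miles
0    Cal       6    B     59
1    Cal       6    B     59
2    Ben       2    B     59
3    Ben       3    B     59
4    Ben       1    B     59
group by driver, min of riders:
driver
Ben    1
Cal    6
Name: riders, dtype: int64

7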